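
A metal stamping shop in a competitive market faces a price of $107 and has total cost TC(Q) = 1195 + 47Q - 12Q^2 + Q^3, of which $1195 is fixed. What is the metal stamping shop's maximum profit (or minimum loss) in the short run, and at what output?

AVC = 47 - 12Q + Q^2 has its minimum $11 at Q = 6; price $107 clears that bar, so the firm operates.
With MC = 47 - 24Q + 3Q^2, P = MC on the upward-sloping part at Q* = 10.
TR = 107·10 = 1070. TC = 1195 + 270 = 1465. Profit = 1070 − 1465 = -$395.
Shutting down would mean losing the fixed cost of $1195, so operating at a loss of $395 is better by $800.

Profit = -$395 at Q = 10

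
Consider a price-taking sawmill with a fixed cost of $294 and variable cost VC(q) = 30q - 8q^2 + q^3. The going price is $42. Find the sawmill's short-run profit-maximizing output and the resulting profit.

AVC = 30 - 8q + q^2 has its minimum $14 at q = 4; price $42 clears that bar, so the firm operates.
With MC = 30 - 16q + 3q^2, P = MC on the upward-sloping part at q* = 6.
TR = 42·6 = 252. TC = 294 + 108 = 402. Profit = 252 − 402 = -$150.
Shutting down would mean losing the fixed cost of $294, so operating at a loss of $150 is better by $144.

Profit = -$150 at q = 6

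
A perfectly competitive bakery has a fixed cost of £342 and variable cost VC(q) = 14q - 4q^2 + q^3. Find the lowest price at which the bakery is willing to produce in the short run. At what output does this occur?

The firm shuts down when price falls below the minimum of average variable cost. AVC = VC/q = 14 - 4q + q^2.
dAVC/dq = -4 + 2q = 0 gives q = 2. min AVC = 14 - 4·2 + 2^2 = 10.
For P < £10 the firm produces nothing.

£10 per unit, at q = 2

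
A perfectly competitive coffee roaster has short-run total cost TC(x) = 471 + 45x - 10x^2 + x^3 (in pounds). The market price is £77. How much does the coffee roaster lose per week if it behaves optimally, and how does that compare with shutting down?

AVC = 45 - 10x + x^2; min AVC = £20 at x = 5. Since P = £77 ≥ min AVC, the firm produces.
With MC = 45 - 20x + 3x^2, P = MC on the upward-sloping part at x* = 8.
TR = 77·8 = 616. TC = 471 + 232 = 703. Profit = 616 − 703 = -£87.
Shutting down would mean losing the fixed cost of £471, so operating at a loss of £87 is better by £384.

Profit = -£87 at x = 8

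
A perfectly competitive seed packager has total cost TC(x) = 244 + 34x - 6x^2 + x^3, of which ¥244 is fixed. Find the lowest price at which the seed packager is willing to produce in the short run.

¥25 per unit

Short-run supply begins at min AVC. From VC = 34x - 6x^2 + x^3, AVC = 34 - 6x + x^2.
dAVC/dx = -6 + 2x = 0 gives x = 3. min AVC = 34 - 6·3 + 3^2 = 25.
For P < ¥25 the firm produces nothing.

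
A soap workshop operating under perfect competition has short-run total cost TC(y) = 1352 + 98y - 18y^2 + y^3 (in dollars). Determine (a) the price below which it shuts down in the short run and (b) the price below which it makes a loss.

Shutdown price = $17; break-even price = $137

AVC = 98 - 18y + y^2; minimized at y = 9, giving min AVC = $17. That is the shutdown price.
ATC = 1352/y + 98 - 18y + y^2. Setting dATC/dy = −1352/y^2 − 18 + 2y = 0 gives y = 13 (since 2·13^3 − 18·13^2 = 1352).
min ATC = 1352/13 + 98 − 18·13 + 13^2 = $137. That is the break-even price.
Between these two prices the firm operates at a loss; above $137 it earns a profit.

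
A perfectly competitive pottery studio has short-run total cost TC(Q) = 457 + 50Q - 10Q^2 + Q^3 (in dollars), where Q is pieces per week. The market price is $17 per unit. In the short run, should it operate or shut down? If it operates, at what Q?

Shut down

From TC, MC = TC'(Q) = 50 - 20Q + 3Q^2 and AVC = VC/Q = 50 - 10Q + Q^2.
AVC is minimized where dAVC/dQ = -10 + 2Q = 0, at Q = 5; min AVC = 50 - 10·5 + 5^2 = $25.
With P < min AVC ($17 < $25), every unit sold adds to the loss.
Best response: produce nothing and absorb the $457 fixed cost.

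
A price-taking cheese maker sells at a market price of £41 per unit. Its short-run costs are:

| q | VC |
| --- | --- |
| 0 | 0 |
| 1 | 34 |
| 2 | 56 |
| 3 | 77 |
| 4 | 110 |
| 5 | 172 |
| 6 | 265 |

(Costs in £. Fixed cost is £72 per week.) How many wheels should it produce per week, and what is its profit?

Tabulate TR − TC: q=0: -72; q=1: -65; q=2: -46; q=3: -26; q=4: -18; q=5: -39; q=6: -91.
Profit is maximized at q = 4. AVC there is 110/4 = £27.50 ≤ P, so producing beats shutting down (which would give -£72).

q = 4; profit = -£18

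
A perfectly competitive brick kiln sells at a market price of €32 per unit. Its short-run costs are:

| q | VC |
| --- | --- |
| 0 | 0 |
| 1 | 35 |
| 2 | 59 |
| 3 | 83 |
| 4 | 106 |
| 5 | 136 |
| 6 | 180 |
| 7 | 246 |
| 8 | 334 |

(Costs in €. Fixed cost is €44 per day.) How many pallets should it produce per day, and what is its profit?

q = 5; profit = -€20

Compute π = P·q − TC at each output: q=0: -44; q=1: -47; q=2: -39; q=3: -31; q=4: -22; q=5: -20; q=6: -32; q=7: -66; q=8: -122.
Profit is maximized at q = 5. AVC there is 136/5 = €27.20 ≤ P, so producing beats shutting down (which would give -€44).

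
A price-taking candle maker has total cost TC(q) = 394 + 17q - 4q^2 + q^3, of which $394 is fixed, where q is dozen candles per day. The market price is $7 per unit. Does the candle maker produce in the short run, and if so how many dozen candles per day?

Shut down

Variable cost is VC = 17q - 4q^2 + q^3, so AVC = VC/q = 17 - 4q + q^2 and MC = dTC/dq = 17 - 8q + 3q^2.
The AVC parabola has its vertex at q = 4/2 = 2, where AVC = 17 - 4·2 + 2^2 = $13.
With P < min AVC ($7 < $13), every unit sold adds to the loss.
The firm minimizes its loss by shutting down and losing only its fixed cost of $394.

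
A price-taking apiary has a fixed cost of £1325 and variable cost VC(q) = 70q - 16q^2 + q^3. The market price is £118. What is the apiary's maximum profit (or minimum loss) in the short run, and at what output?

AVC = 70 - 16q + q^2; min AVC = £6 at q = 8. Since P = £118 ≥ min AVC, the firm produces.
MC = 70 - 32q + 3q^2. Setting P = MC and taking the root on the rising branch gives q* = 12.
TR = 118·12 = 1416. TC = 1325 + 264 = 1589. Profit = 1416 − 1589 = -£173.
By producing, the firm covers all variable cost plus £1152 of fixed cost; shutting down would lose the full £1325.

Profit = -£173 at q = 12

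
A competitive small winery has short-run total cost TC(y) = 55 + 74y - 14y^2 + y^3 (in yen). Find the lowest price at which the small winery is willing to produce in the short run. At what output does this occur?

¥25 per unit, at y = 7

The firm shuts down when price falls below the minimum of average variable cost. AVC = VC/y = 74 - 14y + y^2.
dAVC/dy = -14 + 2y = 0 gives y = 7. min AVC = 74 - 14·7 + 7^2 = 25.
So the shutdown price is ¥25.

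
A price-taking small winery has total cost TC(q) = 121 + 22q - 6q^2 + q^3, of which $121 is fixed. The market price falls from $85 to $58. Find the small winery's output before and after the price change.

Output falls from 7 to 6

AVC = 22 - 6q + q^2, minimized at q = 3 where min AVC = $13. MC = 22 - 12q + 3q^2.
At P = $85 ≥ min AVC, set P = MC on the rising branch: q = 7.
At P = $58 ≥ min AVC, set P = MC: q = 6. The firm stays open but cuts output.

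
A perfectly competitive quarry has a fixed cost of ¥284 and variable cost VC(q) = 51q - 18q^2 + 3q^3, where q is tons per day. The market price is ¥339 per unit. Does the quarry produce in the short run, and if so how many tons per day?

Produce at q = 8

From TC, MC = TC'(q) = 51 - 36q + 9q^2 and AVC = VC/q = 51 - 18q + 3q^2.
AVC hits its minimum where MC = AVC, at q = 3, giving min AVC = 51 - 18·3 + 3·3^2 = ¥24.
Because ¥339 ≥ ¥24, revenue can cover variable cost; the firm operates.
P = MC gives -288 - 36q + 9q^2 = 0, with roots -4 and 8. Take the larger (rising MC): q* = 8.
Check: AVC at q = 8 is ¥99 ≤ P, so revenue covers variable cost.
Profit = P·q − TC = 339·8 − 1076 = ¥1636.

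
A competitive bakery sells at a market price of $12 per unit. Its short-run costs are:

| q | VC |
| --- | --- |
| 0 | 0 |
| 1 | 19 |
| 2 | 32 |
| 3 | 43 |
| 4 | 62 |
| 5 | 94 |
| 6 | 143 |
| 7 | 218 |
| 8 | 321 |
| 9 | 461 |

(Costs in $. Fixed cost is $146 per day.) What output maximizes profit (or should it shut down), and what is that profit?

Profit at each row (π = 12q − TC): q=0: -146; q=1: -153; q=2: -154; q=3: -153; q=4: -160; q=5: -180; q=6: -217; q=7: -280; q=8: -371; q=9: -499.
Profit is highest at q = 0. Equivalently, the lowest AVC in the table is 43/3 ≈ $14.33 at q = 3, and P = $12 falls below it — price never covers variable cost, so the firm shuts down and loses only its fixed cost.

q = 0 (shut down); profit = -$146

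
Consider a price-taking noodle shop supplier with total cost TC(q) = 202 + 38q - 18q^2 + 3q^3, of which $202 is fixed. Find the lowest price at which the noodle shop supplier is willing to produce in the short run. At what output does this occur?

$11 per unit, at q = 3

The firm shuts down when price falls below the minimum of average variable cost. AVC = VC/q = 38 - 18q + 3q^2.
dAVC/dq = -18 + 6q = 0 gives q = 3. min AVC = 38 - 18·3 + 3·3^2 = 11.
So the shutdown price is $11.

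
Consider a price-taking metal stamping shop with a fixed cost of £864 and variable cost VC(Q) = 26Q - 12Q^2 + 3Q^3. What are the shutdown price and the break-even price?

Shutdown price = min AVC. AVC = 26 - 12Q + 3Q^2, with vertex at Q = 2 and minimum £14.
ATC = 864/Q + 26 - 12Q + 3Q^2. Setting dATC/dQ = −864/Q^2 − 12 + 6Q = 0 gives Q = 6 (since 6·6^3 − 12·6^2 = 864).
min ATC = 864/6 + 26 − 12·6 + 3·6^2 = £206. That is the break-even price.
Between these two prices the firm operates at a loss; above £206 it earns a profit.

Shutdown price = £14; break-even price = £206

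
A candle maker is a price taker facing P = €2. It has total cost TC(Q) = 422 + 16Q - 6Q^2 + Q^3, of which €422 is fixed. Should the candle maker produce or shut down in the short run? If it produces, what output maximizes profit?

Shut down

From TC, MC = TC'(Q) = 16 - 12Q + 3Q^2 and AVC = VC/Q = 16 - 6Q + Q^2.
AVC hits its minimum where MC = AVC, at Q = 3, giving min AVC = 16 - 6·3 + 3^2 = €7.
With P < min AVC (€2 < €7), every unit sold adds to the loss.
The firm minimizes its loss by shutting down and losing only its fixed cost of €422.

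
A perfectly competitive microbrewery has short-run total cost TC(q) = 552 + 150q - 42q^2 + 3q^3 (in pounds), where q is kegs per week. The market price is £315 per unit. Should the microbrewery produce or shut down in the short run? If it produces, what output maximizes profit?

From TC, MC = TC'(q) = 150 - 84q + 9q^2 and AVC = VC/q = 150 - 42q + 3q^2.
AVC hits its minimum where MC = AVC, at q = 7, giving min AVC = 150 - 42·7 + 3·7^2 = £3.
P = £315 exceeds min AVC = £3, so the firm stays open.
Solving P = MC: -165 - 84q + 9q^2 = 0 ⇒ q = -5/3 or 11. On the upward-sloping branch, q* = 11.
Check: AVC at q = 11 is £51 ≤ P, so revenue covers variable cost.
Profit = P·q − TC = 315·11 − 1113 = £2352.

Produce at q = 11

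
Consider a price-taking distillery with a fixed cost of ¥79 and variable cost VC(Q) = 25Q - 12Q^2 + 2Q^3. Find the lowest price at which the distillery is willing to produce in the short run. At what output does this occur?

Short-run supply begins at min AVC. From VC = 25Q - 12Q^2 + 2Q^3, AVC = 25 - 12Q + 2Q^2.
dAVC/dQ = -12 + 4Q = 0 gives Q = 3. min AVC = 25 - 12·3 + 2·3^2 = 7.
The firm shuts down for any P below ¥7.

¥7 per unit, at Q = 3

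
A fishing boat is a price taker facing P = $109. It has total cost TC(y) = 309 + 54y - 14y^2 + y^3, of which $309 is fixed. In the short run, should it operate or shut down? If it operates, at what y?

Produce at y = 11

Variable cost is VC = 54y - 14y^2 + y^3, so AVC = VC/y = 54 - 14y + y^2 and MC = dTC/dy = 54 - 28y + 3y^2.
The AVC parabola has its vertex at y = 14/2 = 7, where AVC = 54 - 14·7 + 7^2 = $5.
Since P = $109 ≥ min AVC = $5, price covers variable cost and the firm should produce.
Set P = MC: 109 = 54 - 28y + 3y^2 → -55 - 28y + 3y^2 = 0. The roots are y = -5/3 and y = 11; the profit-maximizing output is on the rising part of MC, so y* = 11.
Check: AVC at y = 11 is $21 ≤ P, so revenue covers variable cost.
Profit = P·y − TC = 109·11 − 540 = $659.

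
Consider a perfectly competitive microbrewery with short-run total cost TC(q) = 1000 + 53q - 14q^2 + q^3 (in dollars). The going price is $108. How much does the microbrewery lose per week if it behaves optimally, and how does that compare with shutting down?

AVC = 53 - 14q + q^2; min AVC = $4 at q = 7. Since P = $108 ≥ min AVC, the firm produces.
MC = 53 - 28q + 3q^2. Setting P = MC and taking the root on the rising branch gives q* = 11.
TR = 108·11 = 1188. TC = 1000 + 220 = 1220. Profit = 1188 − 1220 = -$32.
By producing, the firm covers all variable cost plus $968 of fixed cost; shutting down would lose the full $1000.

Profit = -$32 at q = 11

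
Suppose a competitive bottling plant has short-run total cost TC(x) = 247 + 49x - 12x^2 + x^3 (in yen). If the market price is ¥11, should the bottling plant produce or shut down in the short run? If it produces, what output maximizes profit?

Shut down

Variable cost is VC = 49x - 12x^2 + x^3, so AVC = VC/x = 49 - 12x + x^2 and MC = dTC/dx = 49 - 24x + 3x^2.
The AVC parabola has its vertex at x = 12/2 = 6, where AVC = 49 - 12·6 + 6^2 = ¥13.
P = ¥11 lies below min AVC = ¥13; no output level covers variable cost.
Best response: produce nothing and absorb the ¥247 fixed cost.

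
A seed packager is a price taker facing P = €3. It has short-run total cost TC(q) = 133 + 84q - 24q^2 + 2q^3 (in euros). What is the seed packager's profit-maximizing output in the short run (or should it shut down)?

Variable cost is VC = 84q - 24q^2 + 2q^3, so AVC = VC/q = 84 - 24q + 2q^2 and MC = dTC/dq = 84 - 48q + 6q^2.
AVC is minimized where dAVC/dq = -24 + 4q = 0, at q = 6; min AVC = 84 - 24·6 + 2·6^2 = €12.
With P < min AVC (€3 < €12), every unit sold adds to the loss.
Shutting down limits the loss to fixed cost, €133.

Shut down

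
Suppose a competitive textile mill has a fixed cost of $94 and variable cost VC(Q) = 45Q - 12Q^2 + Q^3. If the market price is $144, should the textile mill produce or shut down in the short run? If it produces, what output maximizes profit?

Variable cost is VC = 45Q - 12Q^2 + Q^3, so AVC = VC/Q = 45 - 12Q + Q^2 and MC = dTC/dQ = 45 - 24Q + 3Q^2.
The AVC parabola has its vertex at Q = 12/2 = 6, where AVC = 45 - 12·6 + 6^2 = $9.
Because $144 ≥ $9, revenue can cover variable cost; the firm operates.
Set P = MC: 144 = 45 - 24Q + 3Q^2 → -99 - 24Q + 3Q^2 = 0. The roots are Q = -3 and Q = 11; the profit-maximizing output is on the rising part of MC, so Q* = 11.
Check: AVC at Q = 11 is $34 ≤ P, so revenue covers variable cost.
Profit = P·Q − TC = 144·11 − 468 = $1116.

Produce at Q = 11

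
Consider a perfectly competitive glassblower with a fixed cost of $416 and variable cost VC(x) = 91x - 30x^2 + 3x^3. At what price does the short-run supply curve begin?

The shutdown price is the minimum of AVC. VC = 91x - 30x^2 + 3x^3, so AVC = 91 - 30x + 3x^2.
At the minimum of AVC, MC = AVC. MC = 91 - 60x + 9x^2; setting MC = AVC gives 6x^2 - 30x = 0, so x = 5. min AVC = 16.
For P < $16 the firm produces nothing.

$16 per unit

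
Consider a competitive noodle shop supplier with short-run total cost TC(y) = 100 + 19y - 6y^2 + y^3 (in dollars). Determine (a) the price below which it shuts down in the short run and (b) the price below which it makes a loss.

AVC = 19 - 6y + y^2; minimized at y = 3, giving min AVC = $10. That is the shutdown price.
ATC = 100/y + 19 - 6y + y^2. Setting dATC/dy = −100/y^2 − 6 + 2y = 0 gives y = 5 (since 2·5^3 − 6·5^2 = 100).
min ATC = 100/5 + 19 − 6·5 + 5^2 = $34. That is the break-even price.
For $10 ≤ P < $34 the firm produces at a loss; below $10 it shuts down.

Shutdown price = $10; break-even price = $34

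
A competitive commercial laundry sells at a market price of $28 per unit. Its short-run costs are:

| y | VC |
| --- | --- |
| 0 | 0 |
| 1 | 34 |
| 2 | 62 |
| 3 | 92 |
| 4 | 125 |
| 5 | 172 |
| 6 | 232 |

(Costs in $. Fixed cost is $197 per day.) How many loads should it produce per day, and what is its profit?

y = 0 (shut down); profit = -$197

Profit at each row (π = 28y − TC): y=0: -197; y=1: -203; y=2: -203; y=3: -205; y=4: -210; y=5: -229; y=6: -261.
Profit is highest at y = 0. Equivalently, the lowest AVC in the table is 92/3 ≈ $30.67 at y = 3, and P = $28 falls below it — price never covers variable cost, so the firm shuts down and loses only its fixed cost.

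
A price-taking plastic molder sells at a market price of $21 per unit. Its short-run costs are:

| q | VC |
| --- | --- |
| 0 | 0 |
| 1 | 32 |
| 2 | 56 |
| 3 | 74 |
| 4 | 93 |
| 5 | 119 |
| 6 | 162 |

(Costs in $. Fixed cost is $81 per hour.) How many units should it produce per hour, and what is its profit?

Tabulate TR − TC: q=0: -81; q=1: -92; q=2: -95; q=3: -92; q=4: -90; q=5: -95; q=6: -117.
Profit is highest at q = 0. Equivalently, the lowest AVC in the table is 93/4 ≈ $23.25 at q = 4, and P = $21 falls below it — price never covers variable cost, so the firm shuts down and loses only its fixed cost.

q = 0 (shut down); profit = -$81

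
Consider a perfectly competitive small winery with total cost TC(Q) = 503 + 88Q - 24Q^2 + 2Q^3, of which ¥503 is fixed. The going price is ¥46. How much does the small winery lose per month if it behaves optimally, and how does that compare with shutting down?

Profit = -¥307 at Q = 7

AVC = 88 - 24Q + 2Q^2 has its minimum ¥16 at Q = 6; price ¥46 clears that bar, so the firm operates.
With MC = 88 - 48Q + 6Q^2, P = MC on the upward-sloping part at Q* = 7.
TR = 46·7 = 322. TC = 503 + 126 = 629. Profit = 322 − 629 = -¥307.
Shutting down would mean losing the fixed cost of ¥503, so operating at a loss of ¥307 is better by ¥196.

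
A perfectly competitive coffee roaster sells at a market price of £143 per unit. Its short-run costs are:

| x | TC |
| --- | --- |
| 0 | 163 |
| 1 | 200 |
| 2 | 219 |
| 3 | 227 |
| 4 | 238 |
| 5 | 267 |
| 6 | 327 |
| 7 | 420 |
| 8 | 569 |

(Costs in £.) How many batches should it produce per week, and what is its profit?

x = 7; profit = £581

Compute π = P·x − TC at each output: x=0: -163; x=1: -57; x=2: 67; x=3: 202; x=4: 334; x=5: 448; x=6: 531; x=7: 581; x=8: 575.
Profit is maximized at x = 7. AVC there is 257/7 = £36.71 ≤ P, so producing beats shutting down (which would give -£163).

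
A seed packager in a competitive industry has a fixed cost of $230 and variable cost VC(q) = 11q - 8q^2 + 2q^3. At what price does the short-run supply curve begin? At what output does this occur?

$3 per unit, at q = 2

The firm shuts down when price falls below the minimum of average variable cost. AVC = VC/q = 11 - 8q + 2q^2.
dAVC/dq = -8 + 4q = 0 gives q = 2. min AVC = 11 - 8·2 + 2·2^2 = 3.
The firm shuts down for any P below $3.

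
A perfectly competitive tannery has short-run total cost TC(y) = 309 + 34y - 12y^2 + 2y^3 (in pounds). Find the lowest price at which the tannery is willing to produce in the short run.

£16 per unit

The firm shuts down when price falls below the minimum of average variable cost. AVC = VC/y = 34 - 12y + 2y^2.
dAVC/dy = -12 + 4y = 0 gives y = 3. min AVC = 34 - 12·3 + 2·3^2 = 16.
The firm shuts down for any P below £16.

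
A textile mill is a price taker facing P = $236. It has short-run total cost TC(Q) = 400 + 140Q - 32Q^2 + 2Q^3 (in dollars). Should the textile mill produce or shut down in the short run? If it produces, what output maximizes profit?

From TC, MC = TC'(Q) = 140 - 64Q + 6Q^2 and AVC = VC/Q = 140 - 32Q + 2Q^2.
AVC is minimized where dAVC/dQ = -32 + 4Q = 0, at Q = 8; min AVC = 140 - 32·8 + 2·8^2 = $12.
P = $236 exceeds min AVC = $12, so the firm stays open.
Set P = MC: 236 = 140 - 64Q + 6Q^2 → -96 - 64Q + 6Q^2 = 0. The roots are Q = -4/3 and Q = 12; the profit-maximizing output is on the rising part of MC, so Q* = 12.
Check: AVC at Q = 12 is $44 ≤ P, so revenue covers variable cost.
Profit = P·Q − TC = 236·12 − 928 = $1904.

Produce at Q = 12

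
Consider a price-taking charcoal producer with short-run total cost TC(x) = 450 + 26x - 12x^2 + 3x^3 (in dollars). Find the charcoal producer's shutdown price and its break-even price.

Shutdown price = $14; break-even price = $131

Shutdown price = min AVC. AVC = 26 - 12x + 3x^2, with vertex at x = 2 and minimum $14.
ATC = 450/x + 26 - 12x + 3x^2. Setting dATC/dx = −450/x^2 − 12 + 6x = 0 gives x = 5 (since 6·5^3 − 12·5^2 = 450).
min ATC = 450/5 + 26 − 12·5 + 3·5^2 = $131. That is the break-even price.
For $14 ≤ P < $131 the firm produces at a loss; below $14 it shuts down.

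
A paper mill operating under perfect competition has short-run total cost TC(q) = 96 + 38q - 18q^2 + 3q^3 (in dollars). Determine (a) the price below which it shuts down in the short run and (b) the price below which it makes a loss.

Shutdown price = min AVC. AVC = 38 - 18q + 3q^2, with vertex at q = 3 and minimum $11.
ATC = 96/q + 38 - 18q + 3q^2. Setting dATC/dq = −96/q^2 − 18 + 6q = 0 gives q = 4 (since 6·4^3 − 18·4^2 = 96).
min ATC = 96/4 + 38 − 18·4 + 3·4^2 = $38. That is the break-even price.
For $11 ≤ P < $38 the firm produces at a loss; below $11 it shuts down.

Shutdown price = $11; break-even price = $38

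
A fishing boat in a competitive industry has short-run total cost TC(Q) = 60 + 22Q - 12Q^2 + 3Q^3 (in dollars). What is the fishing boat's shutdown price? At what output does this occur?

$10 per unit, at Q = 2

The firm shuts down when price falls below the minimum of average variable cost. AVC = VC/Q = 22 - 12Q + 3Q^2.
dAVC/dQ = -12 + 6Q = 0 gives Q = 2. min AVC = 22 - 12·2 + 3·2^2 = 10.
The firm shuts down for any P below $10.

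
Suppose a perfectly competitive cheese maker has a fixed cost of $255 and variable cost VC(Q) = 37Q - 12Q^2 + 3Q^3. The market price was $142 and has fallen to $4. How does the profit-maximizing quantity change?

AVC = 37 - 12Q + 3Q^2, minimized at Q = 2 where min AVC = $25. MC = 37 - 24Q + 9Q^2.
At P = $142 ≥ min AVC, set P = MC on the rising branch: Q = 5.
At P = $4 < min AVC = $25, price no longer covers variable cost at any output, so the firm shuts down: Q = 0.

Output falls from 5 to 0 (the firm shuts down)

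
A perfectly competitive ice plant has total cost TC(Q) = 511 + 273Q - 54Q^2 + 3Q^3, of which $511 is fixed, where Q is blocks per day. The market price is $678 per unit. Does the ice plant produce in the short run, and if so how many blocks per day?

Produce at Q = 15

Strip out fixed cost: VC = 273Q - 54Q^2 + 3Q^3. Then AVC = 273 - 54Q + 3Q^2 and MC = 273 - 108Q + 9Q^2.
AVC is minimized where dAVC/dQ = -54 + 6Q = 0, at Q = 9; min AVC = 273 - 54·9 + 3·9^2 = $30.
Because $678 ≥ $30, revenue can cover variable cost; the firm operates.
Solving P = MC: -405 - 108Q + 9Q^2 = 0 ⇒ Q = -3 or 15. On the upward-sloping branch, Q* = 15.
Check: AVC at Q = 15 is $138 ≤ P, so revenue covers variable cost.
Profit = P·Q − TC = 678·15 − 2581 = $7589.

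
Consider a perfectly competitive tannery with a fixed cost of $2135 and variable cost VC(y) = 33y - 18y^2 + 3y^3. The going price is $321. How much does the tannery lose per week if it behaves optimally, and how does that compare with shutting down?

Profit = -$215 at y = 8

AVC = 33 - 18y + 3y^2 has its minimum $6 at y = 3; price $321 clears that bar, so the firm operates.
With MC = 33 - 36y + 9y^2, P = MC on the upward-sloping part at y* = 8.
TR = 321·8 = 2568. TC = 2135 + 648 = 2783. Profit = 2568 − 2783 = -$215.
That loss of $215 beats the $2135 the firm would lose by shutting down; producing recovers $1920 of fixed cost.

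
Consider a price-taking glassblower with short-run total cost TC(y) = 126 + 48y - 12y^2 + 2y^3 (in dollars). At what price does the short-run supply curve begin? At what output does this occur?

The shutdown price is the minimum of AVC. VC = 48y - 12y^2 + 2y^3, so AVC = 48 - 12y + 2y^2.
At the minimum of AVC, MC = AVC. MC = 48 - 24y + 6y^2; setting MC = AVC gives 4y^2 - 12y = 0, so y = 3. min AVC = 30.
The firm shuts down for any P below $30.

$30 per unit, at y = 3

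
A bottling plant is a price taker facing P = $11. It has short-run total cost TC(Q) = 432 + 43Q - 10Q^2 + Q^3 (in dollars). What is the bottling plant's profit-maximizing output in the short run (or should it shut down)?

Shut down

Strip out fixed cost: VC = 43Q - 10Q^2 + Q^3. Then AVC = 43 - 10Q + Q^2 and MC = 43 - 20Q + 3Q^2.
AVC is minimized where dAVC/dQ = -10 + 2Q = 0, at Q = 5; min AVC = 43 - 10·5 + 5^2 = $18.
Since P = $11 < min AVC = $18, price fails to cover variable cost at any output.
Best response: produce nothing and absorb the $432 fixed cost.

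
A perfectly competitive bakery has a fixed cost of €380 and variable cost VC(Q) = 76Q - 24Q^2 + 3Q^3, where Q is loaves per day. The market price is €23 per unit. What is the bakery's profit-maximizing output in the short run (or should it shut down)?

Strip out fixed cost: VC = 76Q - 24Q^2 + 3Q^3. Then AVC = 76 - 24Q + 3Q^2 and MC = 76 - 48Q + 9Q^2.
AVC hits its minimum where MC = AVC, at Q = 4, giving min AVC = 76 - 24·4 + 3·4^2 = €28.
P = €23 lies below min AVC = €28; no output level covers variable cost.
The firm minimizes its loss by shutting down and losing only its fixed cost of €380.

Shut down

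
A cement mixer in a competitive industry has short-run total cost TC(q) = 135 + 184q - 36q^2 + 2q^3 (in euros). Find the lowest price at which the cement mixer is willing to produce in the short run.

Short-run supply begins at min AVC. From VC = 184q - 36q^2 + 2q^3, AVC = 184 - 36q + 2q^2.
At the minimum of AVC, MC = AVC. MC = 184 - 72q + 6q^2; setting MC = AVC gives 4q^2 - 36q = 0, so q = 9. min AVC = 22.
For P < €22 the firm produces nothing.

€22 per unit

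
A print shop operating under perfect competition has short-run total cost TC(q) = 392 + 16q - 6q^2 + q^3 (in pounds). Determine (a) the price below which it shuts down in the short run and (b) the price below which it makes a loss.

Shutdown price = £7; break-even price = £79

AVC = 16 - 6q + q^2; minimized at q = 3, giving min AVC = £7. That is the shutdown price.
ATC = 392/q + 16 - 6q + q^2. Setting dATC/dq = −392/q^2 − 6 + 2q = 0 gives q = 7 (since 2·7^3 − 6·7^2 = 392).
min ATC = 392/7 + 16 − 6·7 + 7^2 = £79. That is the break-even price.
For £7 ≤ P < £79 the firm produces at a loss; below £7 it shuts down.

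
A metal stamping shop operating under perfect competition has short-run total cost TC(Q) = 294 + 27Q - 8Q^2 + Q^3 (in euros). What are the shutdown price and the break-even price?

Shutdown price = min AVC. AVC = 27 - 8Q + Q^2, with vertex at Q = 4 and minimum €11.
ATC = 294/Q + 27 - 8Q + Q^2. Setting dATC/dQ = −294/Q^2 − 8 + 2Q = 0 gives Q = 7 (since 2·7^3 − 8·7^2 = 294).
min ATC = 294/7 + 27 − 8·7 + 7^2 = €62. That is the break-even price.
For €11 ≤ P < €62 the firm produces at a loss; below €11 it shuts down.

Shutdown price = €11; break-even price = €62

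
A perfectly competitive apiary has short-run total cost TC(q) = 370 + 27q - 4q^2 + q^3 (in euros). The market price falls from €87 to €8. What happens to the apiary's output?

AVC = 27 - 4q + q^2, minimized at q = 2 where min AVC = €23. MC = 27 - 8q + 3q^2.
At P = €87 ≥ min AVC, set P = MC on the rising branch: q = 6.
At P = €8 < min AVC = €23, price no longer covers variable cost at any output, so the firm shuts down: q = 0.

Output falls from 6 to 0 (the firm shuts down)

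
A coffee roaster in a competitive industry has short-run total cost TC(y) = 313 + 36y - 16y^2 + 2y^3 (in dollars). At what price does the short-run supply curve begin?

$4 per unit

Short-run supply begins at min AVC. From VC = 36y - 16y^2 + 2y^3, AVC = 36 - 16y + 2y^2.
dAVC/dy = -16 + 4y = 0 gives y = 4. min AVC = 36 - 16·4 + 2·4^2 = 4.
The firm shuts down for any P below $4.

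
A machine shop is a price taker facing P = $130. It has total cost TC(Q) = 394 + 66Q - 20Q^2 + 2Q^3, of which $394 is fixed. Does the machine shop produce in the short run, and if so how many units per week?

Produce at Q = 8

Strip out fixed cost: VC = 66Q - 20Q^2 + 2Q^3. Then AVC = 66 - 20Q + 2Q^2 and MC = 66 - 40Q + 6Q^2.
The AVC parabola has its vertex at Q = 20/4 = 5, where AVC = 66 - 20·5 + 2·5^2 = $16.
Because $130 ≥ $16, revenue can cover variable cost; the firm operates.
Solving P = MC: -64 - 40Q + 6Q^2 = 0 ⇒ Q = -4/3 or 8. On the upward-sloping branch, Q* = 8.
Check: AVC at Q = 8 is $34 ≤ P, so revenue covers variable cost.
Profit = P·Q − TC = 130·8 − 666 = $374.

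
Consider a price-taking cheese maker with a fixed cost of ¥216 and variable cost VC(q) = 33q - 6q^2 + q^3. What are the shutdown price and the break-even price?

AVC = 33 - 6q + q^2; minimized at q = 3, giving min AVC = ¥24. That is the shutdown price.
ATC = 216/q + 33 - 6q + q^2. Setting dATC/dq = −216/q^2 − 6 + 2q = 0 gives q = 6 (since 2·6^3 − 6·6^2 = 216).
min ATC = 216/6 + 33 − 6·6 + 6^2 = ¥69. That is the break-even price.
For ¥24 ≤ P < ¥69 the firm produces at a loss; below ¥24 it shuts down.

Shutdown price = ¥24; break-even price = ¥69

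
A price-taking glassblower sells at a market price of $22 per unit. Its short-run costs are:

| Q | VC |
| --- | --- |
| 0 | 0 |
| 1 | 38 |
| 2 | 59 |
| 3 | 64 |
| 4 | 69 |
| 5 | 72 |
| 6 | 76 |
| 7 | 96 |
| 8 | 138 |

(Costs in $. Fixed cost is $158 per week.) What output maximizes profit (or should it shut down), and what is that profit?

Q = 7; profit = -$100

Tabulate TR − TC: Q=0: -158; Q=1: -174; Q=2: -173; Q=3: -156; Q=4: -139; Q=5: -120; Q=6: -102; Q=7: -100; Q=8: -120.
Profit is maximized at Q = 7. AVC there is 96/7 = $13.71 ≤ P, so producing beats shutting down (which would give -$158).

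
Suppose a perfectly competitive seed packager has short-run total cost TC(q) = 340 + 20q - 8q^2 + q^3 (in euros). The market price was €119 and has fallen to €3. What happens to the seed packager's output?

Output falls from 9 to 0 (the firm shuts down)

AVC = 20 - 8q + q^2, minimized at q = 4 where min AVC = €4. MC = 20 - 16q + 3q^2.
At P = €119 ≥ min AVC, set P = MC on the rising branch: q = 9.
At P = €3 < min AVC = €4, price no longer covers variable cost at any output, so the firm shuts down: q = 0.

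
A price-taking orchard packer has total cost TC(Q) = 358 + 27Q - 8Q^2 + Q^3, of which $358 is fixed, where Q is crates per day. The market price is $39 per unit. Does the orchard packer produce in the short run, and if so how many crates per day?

Produce at Q = 6

Variable cost is VC = 27Q - 8Q^2 + Q^3, so AVC = VC/Q = 27 - 8Q + Q^2 and MC = dTC/dQ = 27 - 16Q + 3Q^2.
The AVC parabola has its vertex at Q = 8/2 = 4, where AVC = 27 - 8·4 + 4^2 = $11.
Because $39 ≥ $11, revenue can cover variable cost; the firm operates.
Solving P = MC: -12 - 16Q + 3Q^2 = 0 ⇒ Q = -2/3 or 6. On the upward-sloping branch, Q* = 6.
Check: AVC at Q = 6 is $15 ≤ P, so revenue covers variable cost.
Profit = P·Q − TC = 39·6 − 448 = -$214, a loss, but smaller than the $358 fixed cost the firm would lose by shutting down.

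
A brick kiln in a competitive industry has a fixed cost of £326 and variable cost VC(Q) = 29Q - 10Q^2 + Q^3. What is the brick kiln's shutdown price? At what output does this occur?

£4 per unit, at Q = 5

Short-run supply begins at min AVC. From VC = 29Q - 10Q^2 + Q^3, AVC = 29 - 10Q + Q^2.
At the minimum of AVC, MC = AVC. MC = 29 - 20Q + 3Q^2; setting MC = AVC gives 2Q^2 - 10Q = 0, so Q = 5. min AVC = 4.
For P < £4 the firm produces nothing.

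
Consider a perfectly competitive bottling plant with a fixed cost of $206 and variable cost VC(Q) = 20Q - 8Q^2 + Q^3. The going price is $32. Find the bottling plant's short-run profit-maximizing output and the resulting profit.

AVC = 20 - 8Q + Q^2 has its minimum $4 at Q = 4; price $32 clears that bar, so the firm operates.
With MC = 20 - 16Q + 3Q^2, P = MC on the upward-sloping part at Q* = 6.
TR = 32·6 = 192. TC = 206 + 48 = 254. Profit = 192 − 254 = -$62.
Shutting down would mean losing the fixed cost of $206, so operating at a loss of $62 is better by $144.

Profit = -$62 at Q = 6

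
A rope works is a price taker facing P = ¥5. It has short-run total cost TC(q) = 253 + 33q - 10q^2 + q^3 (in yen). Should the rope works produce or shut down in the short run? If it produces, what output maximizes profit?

Shut down

From TC, MC = TC'(q) = 33 - 20q + 3q^2 and AVC = VC/q = 33 - 10q + q^2.
AVC hits its minimum where MC = AVC, at q = 5, giving min AVC = 33 - 10·5 + 5^2 = ¥8.
With P < min AVC (¥5 < ¥8), every unit sold adds to the loss.
Shutting down limits the loss to fixed cost, ¥253.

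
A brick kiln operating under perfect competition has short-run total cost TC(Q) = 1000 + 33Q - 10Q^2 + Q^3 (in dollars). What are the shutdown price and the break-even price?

Shutdown price = min AVC. AVC = 33 - 10Q + Q^2, with vertex at Q = 5 and minimum $8.
ATC = 1000/Q + 33 - 10Q + Q^2. Setting dATC/dQ = −1000/Q^2 − 10 + 2Q = 0 gives Q = 10 (since 2·10^3 − 10·10^2 = 1000).
min ATC = 1000/10 + 33 − 10·10 + 10^2 = $133. That is the break-even price.
Between these two prices the firm operates at a loss; above $133 it earns a profit.

Shutdown price = $8; break-even price = $133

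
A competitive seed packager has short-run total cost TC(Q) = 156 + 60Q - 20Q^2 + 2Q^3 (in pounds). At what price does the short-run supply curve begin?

The shutdown price is the minimum of AVC. VC = 60Q - 20Q^2 + 2Q^3, so AVC = 60 - 20Q + 2Q^2.
dAVC/dQ = -20 + 4Q = 0 gives Q = 5. min AVC = 60 - 20·5 + 2·5^2 = 10.
For P < £10 the firm produces nothing.

£10 per unit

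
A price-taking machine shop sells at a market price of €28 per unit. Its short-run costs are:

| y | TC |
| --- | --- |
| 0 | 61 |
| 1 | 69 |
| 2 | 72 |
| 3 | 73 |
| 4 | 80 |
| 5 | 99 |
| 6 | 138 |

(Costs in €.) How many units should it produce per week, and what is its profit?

y = 5; profit = €41

Compute π = P·y − TC at each output: y=0: -61; y=1: -41; y=2: -16; y=3: 11; y=4: 32; y=5: 41; y=6: 30.
Profit is maximized at y = 5. AVC there is 38/5 = €7.60 ≤ P, so producing beats shutting down (which would give -€61).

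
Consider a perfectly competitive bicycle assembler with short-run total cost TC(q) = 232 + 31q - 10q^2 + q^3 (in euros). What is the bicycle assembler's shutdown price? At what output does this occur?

The firm shuts down when price falls below the minimum of average variable cost. AVC = VC/q = 31 - 10q + q^2.
dAVC/dq = -10 + 2q = 0 gives q = 5. min AVC = 31 - 10·5 + 5^2 = 6.
So the shutdown price is €6.

€6 per unit, at q = 5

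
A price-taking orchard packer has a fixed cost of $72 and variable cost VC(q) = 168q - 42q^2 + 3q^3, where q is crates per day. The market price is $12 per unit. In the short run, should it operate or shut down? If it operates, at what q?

Strip out fixed cost: VC = 168q - 42q^2 + 3q^3. Then AVC = 168 - 42q + 3q^2 and MC = 168 - 84q + 9q^2.
AVC is minimized where dAVC/dq = -42 + 6q = 0, at q = 7; min AVC = 168 - 42·7 + 3·7^2 = $21.
P = $12 lies below min AVC = $21; no output level covers variable cost.
The firm minimizes its loss by shutting down and losing only its fixed cost of $72.

Shut down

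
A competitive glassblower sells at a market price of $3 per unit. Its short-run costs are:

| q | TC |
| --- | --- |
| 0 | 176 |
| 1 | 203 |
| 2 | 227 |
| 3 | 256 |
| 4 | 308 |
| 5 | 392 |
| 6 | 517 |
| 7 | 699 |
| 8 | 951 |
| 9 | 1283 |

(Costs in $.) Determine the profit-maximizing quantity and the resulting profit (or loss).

Tabulate TR − TC: q=0: -176; q=1: -200; q=2: -221; q=3: -247; q=4: -296; q=5: -377; q=6: -499; q=7: -678; q=8: -927; q=9: -1256.
Profit is highest at q = 0. Equivalently, the lowest AVC in the table is 51/2 ≈ $25.50 at q = 2, and P = $3 falls below it — price never covers variable cost, so the firm shuts down and loses only its fixed cost.

q = 0 (shut down); profit = -$176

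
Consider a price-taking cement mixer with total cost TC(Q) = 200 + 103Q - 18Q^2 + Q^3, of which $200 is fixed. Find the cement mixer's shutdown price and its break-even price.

Shutdown price = min AVC. AVC = 103 - 18Q + Q^2, with vertex at Q = 9 and minimum $22.
ATC = 200/Q + 103 - 18Q + Q^2. Setting dATC/dQ = −200/Q^2 − 18 + 2Q = 0 gives Q = 10 (since 2·10^3 − 18·10^2 = 200).
min ATC = 200/10 + 103 − 18·10 + 10^2 = $43. That is the break-even price.
Between these two prices the firm operates at a loss; above $43 it earns a profit.

Shutdown price = $22; break-even price = $43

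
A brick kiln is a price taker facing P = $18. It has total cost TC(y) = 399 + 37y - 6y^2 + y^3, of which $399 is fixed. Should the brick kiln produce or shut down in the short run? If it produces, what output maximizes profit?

Variable cost is VC = 37y - 6y^2 + y^3, so AVC = VC/y = 37 - 6y + y^2 and MC = dTC/dy = 37 - 12y + 3y^2.
AVC hits its minimum where MC = AVC, at y = 3, giving min AVC = 37 - 6·3 + 3^2 = $28.
P = $18 lies below min AVC = $28; no output level covers variable cost.
Best response: produce nothing and absorb the $399 fixed cost.

Shut down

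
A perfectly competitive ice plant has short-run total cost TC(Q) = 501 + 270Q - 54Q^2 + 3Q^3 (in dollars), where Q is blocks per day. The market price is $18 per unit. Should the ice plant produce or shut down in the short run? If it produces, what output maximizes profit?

Strip out fixed cost: VC = 270Q - 54Q^2 + 3Q^3. Then AVC = 270 - 54Q + 3Q^2 and MC = 270 - 108Q + 9Q^2.
AVC hits its minimum where MC = AVC, at Q = 9, giving min AVC = 270 - 54·9 + 3·9^2 = $27.
P = $18 lies below min AVC = $27; no output level covers variable cost.
The firm minimizes its loss by shutting down and losing only its fixed cost of $501.

Shut down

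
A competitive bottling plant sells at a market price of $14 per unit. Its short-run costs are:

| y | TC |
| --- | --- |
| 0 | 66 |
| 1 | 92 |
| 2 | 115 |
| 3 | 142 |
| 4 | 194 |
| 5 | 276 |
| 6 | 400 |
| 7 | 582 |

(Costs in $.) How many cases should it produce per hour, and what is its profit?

y = 0 (shut down); profit = -$66

Tabulate TR − TC: y=0: -66; y=1: -78; y=2: -87; y=3: -100; y=4: -138; y=5: -206; y=6: -316; y=7: -484.
Profit is highest at y = 0. Equivalently, the lowest AVC in the table is 49/2 ≈ $24.50 at y = 2, and P = $14 falls below it — price never covers variable cost, so the firm shuts down and loses only its fixed cost.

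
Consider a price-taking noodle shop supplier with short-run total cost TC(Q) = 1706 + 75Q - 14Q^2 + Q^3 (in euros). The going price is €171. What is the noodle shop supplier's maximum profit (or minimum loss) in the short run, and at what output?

AVC = 75 - 14Q + Q^2; min AVC = €26 at Q = 7. Since P = €171 ≥ min AVC, the firm produces.
With MC = 75 - 28Q + 3Q^2, P = MC on the upward-sloping part at Q* = 12.
TR = 171·12 = 2052. TC = 1706 + 612 = 2318. Profit = 2052 − 2318 = -€266.
That loss of €266 beats the €1706 the firm would lose by shutting down; producing recovers €1440 of fixed cost.

Profit = -€266 at Q = 12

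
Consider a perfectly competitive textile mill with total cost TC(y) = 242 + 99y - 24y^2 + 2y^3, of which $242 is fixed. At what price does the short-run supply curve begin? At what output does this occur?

$27 per unit, at y = 6

The firm shuts down when price falls below the minimum of average variable cost. AVC = VC/y = 99 - 24y + 2y^2.
At the minimum of AVC, MC = AVC. MC = 99 - 48y + 6y^2; setting MC = AVC gives 4y^2 - 24y = 0, so y = 6. min AVC = 27.
The firm shuts down for any P below $27.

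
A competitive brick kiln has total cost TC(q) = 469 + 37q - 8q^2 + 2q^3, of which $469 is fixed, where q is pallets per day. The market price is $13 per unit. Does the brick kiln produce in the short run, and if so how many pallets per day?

From TC, MC = TC'(q) = 37 - 16q + 6q^2 and AVC = VC/q = 37 - 8q + 2q^2.
The AVC parabola has its vertex at q = 8/4 = 2, where AVC = 37 - 8·2 + 2·2^2 = $29.
With P < min AVC ($13 < $29), every unit sold adds to the loss.
Best response: produce nothing and absorb the $469 fixed cost.

Shut down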